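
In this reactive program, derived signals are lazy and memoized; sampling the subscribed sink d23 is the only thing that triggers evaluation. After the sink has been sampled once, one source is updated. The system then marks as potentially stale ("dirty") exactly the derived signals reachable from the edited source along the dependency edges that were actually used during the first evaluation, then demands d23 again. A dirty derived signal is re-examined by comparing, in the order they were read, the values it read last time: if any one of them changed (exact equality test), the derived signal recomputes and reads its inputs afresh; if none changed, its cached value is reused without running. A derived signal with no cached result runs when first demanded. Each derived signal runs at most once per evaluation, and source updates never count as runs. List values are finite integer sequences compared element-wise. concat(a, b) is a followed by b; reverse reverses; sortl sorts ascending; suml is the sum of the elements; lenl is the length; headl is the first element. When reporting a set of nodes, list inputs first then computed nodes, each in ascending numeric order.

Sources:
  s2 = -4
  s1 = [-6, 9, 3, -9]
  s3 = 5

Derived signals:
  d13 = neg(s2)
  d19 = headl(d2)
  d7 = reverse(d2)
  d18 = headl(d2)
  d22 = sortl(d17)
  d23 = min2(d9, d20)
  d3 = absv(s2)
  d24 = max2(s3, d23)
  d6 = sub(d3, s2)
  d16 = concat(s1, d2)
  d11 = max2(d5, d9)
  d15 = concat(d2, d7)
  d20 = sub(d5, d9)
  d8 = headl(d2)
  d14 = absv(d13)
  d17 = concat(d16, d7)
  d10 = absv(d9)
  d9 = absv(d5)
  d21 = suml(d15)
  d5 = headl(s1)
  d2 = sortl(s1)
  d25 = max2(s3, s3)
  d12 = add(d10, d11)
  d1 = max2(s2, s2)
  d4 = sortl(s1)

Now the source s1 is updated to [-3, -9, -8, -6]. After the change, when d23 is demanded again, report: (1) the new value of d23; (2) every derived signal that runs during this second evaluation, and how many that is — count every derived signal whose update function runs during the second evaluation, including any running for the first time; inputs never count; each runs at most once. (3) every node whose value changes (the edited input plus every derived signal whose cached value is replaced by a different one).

Demanding d23 again yields -6.
4 derived signals run: d5, d9, d20, d23.
The nodes whose values change: s1, d5, d9, d20, d23.

First demand of the output computes:
  d5 = headl([-6, 9, 3, -9]) = -6
  d9 = absv(-6) = 6
  d20 = sub(-6, 6) = -12
  d23 = min2(6, -12) = -12

After the edit, cleaning proceeds:
  d5: a read changed (s1 [-6, 9, 3, -9]->[-3, -9, -8, -6]) — executes, giving -3.
  d9: a read changed (d5 -6->-3) — executes, giving 3.
  d20: a read changed (d5 -6->-3; d9 6->3) — executes, giving -6.
  d23: a read changed (d9 6->3; d20 -12->-6) — executes, giving -6.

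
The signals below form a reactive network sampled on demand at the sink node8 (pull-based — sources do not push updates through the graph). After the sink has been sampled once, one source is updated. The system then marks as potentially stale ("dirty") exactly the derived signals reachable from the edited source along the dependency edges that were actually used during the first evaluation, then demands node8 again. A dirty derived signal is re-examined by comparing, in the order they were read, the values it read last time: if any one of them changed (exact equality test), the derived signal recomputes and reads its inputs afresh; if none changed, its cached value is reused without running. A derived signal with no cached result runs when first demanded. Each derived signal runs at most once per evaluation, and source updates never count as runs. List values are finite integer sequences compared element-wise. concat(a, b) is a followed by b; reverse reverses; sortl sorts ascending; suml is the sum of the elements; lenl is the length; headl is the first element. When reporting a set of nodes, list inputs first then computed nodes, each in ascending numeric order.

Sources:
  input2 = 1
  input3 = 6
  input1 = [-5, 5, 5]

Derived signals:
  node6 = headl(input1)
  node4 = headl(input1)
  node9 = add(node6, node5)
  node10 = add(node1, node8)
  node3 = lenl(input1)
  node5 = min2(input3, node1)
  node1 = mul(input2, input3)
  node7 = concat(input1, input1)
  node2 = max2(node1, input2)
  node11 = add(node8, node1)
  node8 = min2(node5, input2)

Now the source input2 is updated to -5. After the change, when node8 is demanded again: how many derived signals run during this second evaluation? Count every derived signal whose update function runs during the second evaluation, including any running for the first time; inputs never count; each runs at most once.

Initial pass — values computed on the first demand:
  node1 = mul(1, 6) = 6
  node5 = min2(6, 6) = 6
  node8 = min2(6, 1) = 1

Second demand — change propagation:
  node1: re-runs because input2 1->-5; new result -30.
  node5: re-runs because node1 6->-30; new result -30.
  node8: re-runs because node5 6->-30; input2 1->-5; new result -30.

Run set: node1, node5, node8 (3 run).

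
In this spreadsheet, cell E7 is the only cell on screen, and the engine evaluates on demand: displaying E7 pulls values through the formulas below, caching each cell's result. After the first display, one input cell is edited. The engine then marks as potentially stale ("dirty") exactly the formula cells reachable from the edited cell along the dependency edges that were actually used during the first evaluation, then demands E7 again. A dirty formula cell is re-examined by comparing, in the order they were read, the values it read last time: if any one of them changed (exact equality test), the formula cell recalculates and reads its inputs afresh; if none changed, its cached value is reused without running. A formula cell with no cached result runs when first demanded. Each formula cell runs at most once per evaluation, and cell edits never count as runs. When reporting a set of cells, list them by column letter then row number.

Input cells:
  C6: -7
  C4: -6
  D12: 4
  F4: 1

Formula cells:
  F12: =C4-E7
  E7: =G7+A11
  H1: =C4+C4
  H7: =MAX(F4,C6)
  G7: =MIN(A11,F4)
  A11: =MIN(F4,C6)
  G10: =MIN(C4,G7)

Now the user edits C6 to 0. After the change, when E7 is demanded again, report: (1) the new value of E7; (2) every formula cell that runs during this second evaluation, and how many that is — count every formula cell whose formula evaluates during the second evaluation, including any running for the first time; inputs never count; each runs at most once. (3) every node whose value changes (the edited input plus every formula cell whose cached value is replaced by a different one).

Initial pass — values computed on the first demand:
  A11 = MIN(1, -7) = -7
  G7 = MIN(-7, 1) = -7
  E7 = -7 + -7 = -14

Second demand — change propagation:
  A11: re-runs because C6 -7->0; new result 0.
  G7: re-runs because A11 -7->0; new result 0.
  E7: re-runs because G7 -7->0; A11 -7->0; new result 0.

E7 now evaluates to 0.
Run set: A11, E7, G7 (3 run).
Changed values: A11, C6, E7, G7.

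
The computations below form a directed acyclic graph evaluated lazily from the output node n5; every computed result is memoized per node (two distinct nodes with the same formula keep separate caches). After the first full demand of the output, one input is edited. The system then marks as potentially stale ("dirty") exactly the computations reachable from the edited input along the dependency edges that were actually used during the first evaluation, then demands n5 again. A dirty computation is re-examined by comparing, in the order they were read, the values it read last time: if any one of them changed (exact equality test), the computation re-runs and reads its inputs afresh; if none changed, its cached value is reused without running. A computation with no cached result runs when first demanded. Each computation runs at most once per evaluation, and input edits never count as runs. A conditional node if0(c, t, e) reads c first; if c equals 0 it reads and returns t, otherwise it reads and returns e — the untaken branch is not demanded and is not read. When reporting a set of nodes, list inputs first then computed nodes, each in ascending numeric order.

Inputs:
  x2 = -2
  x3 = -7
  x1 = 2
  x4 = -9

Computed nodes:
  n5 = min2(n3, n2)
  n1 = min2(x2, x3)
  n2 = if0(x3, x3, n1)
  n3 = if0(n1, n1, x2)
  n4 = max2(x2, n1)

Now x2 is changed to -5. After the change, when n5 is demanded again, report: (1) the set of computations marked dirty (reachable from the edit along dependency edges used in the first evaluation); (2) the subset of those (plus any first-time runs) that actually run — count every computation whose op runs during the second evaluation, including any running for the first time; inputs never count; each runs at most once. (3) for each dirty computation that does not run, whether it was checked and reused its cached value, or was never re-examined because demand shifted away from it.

The edit dirties: n1, n2, n3, n5.
3 computations run: n1, n3, n5.
Cache hits after checking: n2.
Note where the cutoff bites: n2 is checked, finds nothing changed, and keeps its cache.

First demand of the output computes:
  n1 = min2(-2, -7) = -7
  n2 = if0(x3=-7 -> else branch n1) = -7
  n3 = if0(n1=-7 -> else branch x2) = -2
  n5 = min2(-2, -7) = -7

After the edit, cleaning proceeds:
  n1: a read changed (x2 -2->-5) — executes, giving -7 — identical to its old value.
  n2: dirty, but its reads are unchanged (x3 unchanged, n1 unchanged); cached -7 stands.
  n3: a read changed (x2 -2->-5) — executes, giving -5.
  n5: a read changed (n3 -2->-5) — executes, giving -7 — identical to its old value.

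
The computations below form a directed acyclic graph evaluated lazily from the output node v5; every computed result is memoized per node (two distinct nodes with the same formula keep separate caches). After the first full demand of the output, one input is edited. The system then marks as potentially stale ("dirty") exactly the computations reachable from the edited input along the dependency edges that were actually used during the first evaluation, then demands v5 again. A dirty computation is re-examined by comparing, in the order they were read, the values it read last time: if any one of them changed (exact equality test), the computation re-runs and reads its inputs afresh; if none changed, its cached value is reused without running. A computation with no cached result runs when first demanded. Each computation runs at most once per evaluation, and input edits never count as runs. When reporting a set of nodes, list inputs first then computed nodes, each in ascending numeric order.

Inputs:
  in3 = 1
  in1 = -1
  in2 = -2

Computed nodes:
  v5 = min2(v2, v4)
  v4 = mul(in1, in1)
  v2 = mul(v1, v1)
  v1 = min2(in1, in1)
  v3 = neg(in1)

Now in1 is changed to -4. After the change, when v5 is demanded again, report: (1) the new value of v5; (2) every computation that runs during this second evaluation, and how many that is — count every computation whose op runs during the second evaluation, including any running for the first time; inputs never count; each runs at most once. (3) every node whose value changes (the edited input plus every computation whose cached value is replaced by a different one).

Demanding v5 again yields 16.
4 computations run: v1, v2, v4, v5.
The nodes whose values change: in1, v1, v2, v4, v5.

First demand of the output computes:
  v1 = min2(-1, -1) = -1
  v2 = mul(-1, -1) = 1
  v4 = mul(-1, -1) = 1
  v5 = min2(1, 1) = 1

After the edit, cleaning proceeds:
  v1: a read changed (in1 -1->-4; in1 -1->-4) — executes, giving -4.
  v2: a read changed (v1 -1->-4; v1 -1->-4) — executes, giving 16.
  v4: a read changed (in1 -1->-4; in1 -1->-4) — executes, giving 16.
  v5: a read changed (v2 1->16; v4 1->16) — executes, giving 16.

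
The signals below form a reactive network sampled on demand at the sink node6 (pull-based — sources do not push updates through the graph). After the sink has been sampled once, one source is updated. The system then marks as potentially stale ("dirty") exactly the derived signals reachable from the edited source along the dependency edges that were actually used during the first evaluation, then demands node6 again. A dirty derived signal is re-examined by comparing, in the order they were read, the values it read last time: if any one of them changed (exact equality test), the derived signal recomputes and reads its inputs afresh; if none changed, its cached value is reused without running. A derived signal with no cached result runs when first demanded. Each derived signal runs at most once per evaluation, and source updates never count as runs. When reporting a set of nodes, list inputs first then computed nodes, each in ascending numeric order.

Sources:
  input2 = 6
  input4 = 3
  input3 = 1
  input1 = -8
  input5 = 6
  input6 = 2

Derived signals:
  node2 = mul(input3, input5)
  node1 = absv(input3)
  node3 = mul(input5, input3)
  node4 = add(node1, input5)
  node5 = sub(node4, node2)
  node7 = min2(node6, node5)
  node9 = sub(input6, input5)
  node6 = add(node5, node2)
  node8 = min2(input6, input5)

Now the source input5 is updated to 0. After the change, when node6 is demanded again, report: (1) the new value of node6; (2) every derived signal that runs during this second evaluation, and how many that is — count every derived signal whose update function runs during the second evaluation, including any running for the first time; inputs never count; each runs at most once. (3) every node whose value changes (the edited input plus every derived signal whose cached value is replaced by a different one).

node6 now evaluates to 1.
Run set: node2, node4, node5, node6 (4 run).
Changed values: input5, node2, node4, node6.

Initial pass — values computed on the first demand:
  node1 = absv(1) = 1
  node2 = mul(1, 6) = 6
  node4 = add(1, 6) = 7
  node5 = sub(7, 6) = 1
  node6 = add(1, 6) = 7

Second demand — change propagation:
  node2: re-runs because input5 6->0; new result 0.
  node4: re-runs because input5 6->0; new result 1.
  node5: re-runs because node4 7->1; node2 6->0; new result 1 (unchanged).
  node6: re-runs because node2 6->0; new result 1.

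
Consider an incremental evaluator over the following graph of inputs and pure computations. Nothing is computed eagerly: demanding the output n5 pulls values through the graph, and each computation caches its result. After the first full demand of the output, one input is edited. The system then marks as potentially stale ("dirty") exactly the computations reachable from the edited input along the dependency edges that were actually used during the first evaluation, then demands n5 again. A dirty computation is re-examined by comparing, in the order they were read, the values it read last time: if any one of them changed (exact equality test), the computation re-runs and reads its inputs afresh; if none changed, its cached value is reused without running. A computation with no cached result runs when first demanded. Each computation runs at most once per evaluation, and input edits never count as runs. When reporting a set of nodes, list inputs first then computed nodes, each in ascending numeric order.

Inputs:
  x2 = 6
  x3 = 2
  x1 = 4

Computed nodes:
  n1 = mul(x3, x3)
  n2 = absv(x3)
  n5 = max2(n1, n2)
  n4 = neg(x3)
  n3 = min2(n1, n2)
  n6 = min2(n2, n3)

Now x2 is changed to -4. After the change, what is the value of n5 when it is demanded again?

n5 now evaluates to 4.
The important point: nothing the output needs ever reads x2, so the edit is invisible to it.

Initial pass — values computed on the first demand:
  n1 = mul(2, 2) = 4
  n2 = absv(2) = 2
  n5 = max2(4, 2) = 4

Second demand — change propagation:
  no demanded computation ever read x2, so the edit dirties nothing and nothing runs.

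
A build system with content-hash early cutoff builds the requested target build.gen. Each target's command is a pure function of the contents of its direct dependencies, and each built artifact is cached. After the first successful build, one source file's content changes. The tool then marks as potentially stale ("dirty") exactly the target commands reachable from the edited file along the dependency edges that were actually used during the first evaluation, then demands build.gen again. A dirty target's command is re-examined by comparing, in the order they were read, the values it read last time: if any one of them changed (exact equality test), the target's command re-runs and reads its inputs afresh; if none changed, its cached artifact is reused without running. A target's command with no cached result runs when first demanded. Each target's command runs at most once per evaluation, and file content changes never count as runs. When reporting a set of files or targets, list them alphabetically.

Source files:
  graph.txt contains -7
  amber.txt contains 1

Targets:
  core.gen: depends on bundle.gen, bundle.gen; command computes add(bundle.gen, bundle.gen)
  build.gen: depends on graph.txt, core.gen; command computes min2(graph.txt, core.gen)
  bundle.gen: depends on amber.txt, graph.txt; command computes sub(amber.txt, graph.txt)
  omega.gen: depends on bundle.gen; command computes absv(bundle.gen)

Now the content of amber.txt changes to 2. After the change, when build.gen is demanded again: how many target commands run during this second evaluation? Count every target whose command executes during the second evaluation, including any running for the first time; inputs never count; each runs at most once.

Target commands that run: build.gen, bundle.gen, core.gen — 3 in total.

First evaluation (everything demanded from the output):
  bundle.gen = sub(1, -7) = 8
  core.gen = add(8, 8) = 16
  build.gen = min2(-7, 16) = -7

Propagation after the edit:
  bundle.gen: runs — amber.txt 1->2; result 9.
  core.gen: runs — bundle.gen 8->9; bundle.gen 8->9; result 18.
  build.gen: runs — core.gen 16->18; result -7 (same value as before).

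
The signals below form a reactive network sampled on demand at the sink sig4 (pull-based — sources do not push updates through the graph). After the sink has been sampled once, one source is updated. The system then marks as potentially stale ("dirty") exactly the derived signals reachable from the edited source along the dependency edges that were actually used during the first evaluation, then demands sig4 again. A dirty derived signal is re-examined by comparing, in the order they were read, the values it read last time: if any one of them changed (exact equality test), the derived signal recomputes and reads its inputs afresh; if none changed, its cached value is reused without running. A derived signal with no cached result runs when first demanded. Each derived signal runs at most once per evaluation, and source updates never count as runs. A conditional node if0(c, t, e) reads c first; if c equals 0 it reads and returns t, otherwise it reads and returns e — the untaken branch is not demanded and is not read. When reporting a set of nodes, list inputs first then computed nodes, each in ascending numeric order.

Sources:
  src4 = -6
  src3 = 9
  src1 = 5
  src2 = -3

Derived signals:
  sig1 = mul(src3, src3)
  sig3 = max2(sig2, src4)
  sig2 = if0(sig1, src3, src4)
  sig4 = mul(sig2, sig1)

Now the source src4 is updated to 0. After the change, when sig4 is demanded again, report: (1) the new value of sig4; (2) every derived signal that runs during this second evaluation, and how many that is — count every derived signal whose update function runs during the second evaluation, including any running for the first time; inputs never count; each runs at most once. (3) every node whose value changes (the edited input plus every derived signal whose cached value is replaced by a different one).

sig4 now evaluates to 0.
Run set: sig2, sig4 (2 run).
Changed values: src4, sig2, sig4.

Initial pass — values computed on the first demand:
  sig1 = mul(9, 9) = 81
  sig2 = if0(sig1=81 -> else branch src4) = -6
  sig4 = mul(-6, 81) = -486

Second demand — change propagation:
  sig2: re-runs because src4 -6->0; new result 0.
  sig4: re-runs because sig2 -6->0; new result 0.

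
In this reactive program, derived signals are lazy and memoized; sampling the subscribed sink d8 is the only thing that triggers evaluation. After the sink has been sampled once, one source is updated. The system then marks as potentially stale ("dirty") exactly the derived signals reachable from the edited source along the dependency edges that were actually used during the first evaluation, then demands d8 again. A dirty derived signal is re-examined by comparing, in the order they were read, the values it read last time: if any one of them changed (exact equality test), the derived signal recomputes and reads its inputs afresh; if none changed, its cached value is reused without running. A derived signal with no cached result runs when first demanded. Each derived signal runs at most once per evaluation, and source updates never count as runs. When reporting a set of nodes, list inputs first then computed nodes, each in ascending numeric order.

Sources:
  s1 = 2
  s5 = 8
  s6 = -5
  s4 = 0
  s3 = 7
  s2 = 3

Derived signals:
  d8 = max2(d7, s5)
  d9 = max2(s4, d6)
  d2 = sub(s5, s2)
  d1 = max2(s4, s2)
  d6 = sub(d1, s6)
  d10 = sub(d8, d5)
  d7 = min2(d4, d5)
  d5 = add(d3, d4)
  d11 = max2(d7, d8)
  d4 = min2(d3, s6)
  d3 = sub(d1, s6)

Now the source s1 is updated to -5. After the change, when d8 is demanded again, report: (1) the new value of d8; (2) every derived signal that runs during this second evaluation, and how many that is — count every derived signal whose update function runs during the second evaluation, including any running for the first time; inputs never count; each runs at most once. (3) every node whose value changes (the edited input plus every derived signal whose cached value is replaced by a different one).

Demanding d8 again yields 8.
0 derived signals run: none.
The nodes whose values change: s1.
Note the shortcut — nothing in the graph depends on s1 at all, so no recomputation happens.

First demand of the output computes:
  d1 = max2(0, 3) = 3
  d3 = sub(3, -5) = 8
  d4 = min2(8, -5) = -5
  d5 = add(8, -5) = 3
  d7 = min2(-5, 3) = -5
  d8 = max2(-5, 8) = 8

After the edit, cleaning proceeds:
  no node depends on s1 at all; the second demand re-runs nothing.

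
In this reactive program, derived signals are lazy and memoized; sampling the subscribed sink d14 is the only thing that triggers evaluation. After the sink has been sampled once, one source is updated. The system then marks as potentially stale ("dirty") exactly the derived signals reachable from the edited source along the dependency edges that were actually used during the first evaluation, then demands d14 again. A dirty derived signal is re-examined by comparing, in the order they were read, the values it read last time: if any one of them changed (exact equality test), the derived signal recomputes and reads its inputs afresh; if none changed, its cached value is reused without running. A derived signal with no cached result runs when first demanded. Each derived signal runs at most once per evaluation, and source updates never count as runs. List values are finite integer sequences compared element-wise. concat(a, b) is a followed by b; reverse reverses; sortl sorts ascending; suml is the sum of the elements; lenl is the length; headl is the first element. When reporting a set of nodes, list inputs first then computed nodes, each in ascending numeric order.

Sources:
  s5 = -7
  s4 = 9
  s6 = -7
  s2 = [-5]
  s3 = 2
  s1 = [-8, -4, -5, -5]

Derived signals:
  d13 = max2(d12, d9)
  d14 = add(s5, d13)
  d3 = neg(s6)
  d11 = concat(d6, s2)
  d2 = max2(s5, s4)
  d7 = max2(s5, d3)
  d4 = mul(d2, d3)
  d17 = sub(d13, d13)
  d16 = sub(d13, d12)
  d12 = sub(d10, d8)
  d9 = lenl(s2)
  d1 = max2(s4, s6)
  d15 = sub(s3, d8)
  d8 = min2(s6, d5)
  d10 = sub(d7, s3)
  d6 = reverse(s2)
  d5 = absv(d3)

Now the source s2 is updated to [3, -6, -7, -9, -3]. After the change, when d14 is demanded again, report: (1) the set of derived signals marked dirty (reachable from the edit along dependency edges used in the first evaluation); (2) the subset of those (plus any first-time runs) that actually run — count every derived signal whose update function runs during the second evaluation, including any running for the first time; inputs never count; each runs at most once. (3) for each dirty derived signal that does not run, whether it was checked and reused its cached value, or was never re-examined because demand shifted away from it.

The edit dirties: d9, d13, d14.
2 derived signals run: d9, d13.
Cache hits after checking: d14.
Note the absorption at d13: it re-runs yet its value is the same, leaving the output's value untouched.

First demand of the output computes:
  d3 = neg(-7) = 7
  d5 = absv(7) = 7
  d7 = max2(-7, 7) = 7
  d8 = min2(-7, 7) = -7
  d9 = lenl([-5]) = 1
  d10 = sub(7, 2) = 5
  d12 = sub(5, -7) = 12
  d13 = max2(12, 1) = 12
  d14 = add(-7, 12) = 5

After the edit, cleaning proceeds:
  d9: a read changed (s2 [-5]->[3, -6, -7, -9, -3]) — executes, giving 5.
  d13: a read changed (d9 1->5) — executes, giving 12 — identical to its old value.
  d14: dirty, but its reads are unchanged (s5 unchanged, d13 unchanged); cached 5 stands.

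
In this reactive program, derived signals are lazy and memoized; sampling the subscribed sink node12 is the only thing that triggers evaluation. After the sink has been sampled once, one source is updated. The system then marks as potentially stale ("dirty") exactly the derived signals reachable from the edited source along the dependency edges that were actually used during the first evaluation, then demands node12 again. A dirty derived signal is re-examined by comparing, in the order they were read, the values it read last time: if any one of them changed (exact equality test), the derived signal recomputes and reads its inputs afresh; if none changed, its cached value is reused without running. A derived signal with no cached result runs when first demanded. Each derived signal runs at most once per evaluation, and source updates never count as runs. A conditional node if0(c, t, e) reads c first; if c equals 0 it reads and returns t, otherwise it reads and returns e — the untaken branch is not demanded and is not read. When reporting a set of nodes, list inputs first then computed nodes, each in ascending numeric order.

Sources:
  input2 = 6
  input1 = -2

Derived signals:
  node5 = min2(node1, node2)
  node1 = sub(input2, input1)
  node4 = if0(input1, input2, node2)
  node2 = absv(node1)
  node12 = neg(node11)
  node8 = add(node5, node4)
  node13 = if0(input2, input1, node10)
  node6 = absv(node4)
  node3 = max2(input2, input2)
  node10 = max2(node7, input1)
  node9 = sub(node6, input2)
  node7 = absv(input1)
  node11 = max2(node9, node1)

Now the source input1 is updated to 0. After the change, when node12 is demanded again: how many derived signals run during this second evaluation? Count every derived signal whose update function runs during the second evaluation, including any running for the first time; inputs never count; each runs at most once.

First demand of the output computes:
  node1 = sub(6, -2) = 8
  node2 = absv(8) = 8
  node4 = if0(input1=-2 -> else branch node2) = 8
  node6 = absv(8) = 8
  node9 = sub(8, 6) = 2
  node11 = max2(2, 8) = 8
  node12 = neg(8) = -8

After the edit, cleaning proceeds:
  node1: a read changed (input1 -2->0) — executes, giving 6.
  node2: stays stale; no demand reaches it after the flip.
  node4: a read changed (input1 -2->0) — executes, giving 6.
  node6: a read changed (node4 8->6) — executes, giving 6.
  node9: a read changed (node6 8->6) — executes, giving 0.
  node11: a read changed (node9 2->0; node1 8->6) — executes, giving 6.
  node12: a read changed (node11 8->6) — executes, giving -6.

Note the branch switch — demand abandons node2, which is never re-examined.

6 derived signals run: node1, node4, node6, node9, node11, node12.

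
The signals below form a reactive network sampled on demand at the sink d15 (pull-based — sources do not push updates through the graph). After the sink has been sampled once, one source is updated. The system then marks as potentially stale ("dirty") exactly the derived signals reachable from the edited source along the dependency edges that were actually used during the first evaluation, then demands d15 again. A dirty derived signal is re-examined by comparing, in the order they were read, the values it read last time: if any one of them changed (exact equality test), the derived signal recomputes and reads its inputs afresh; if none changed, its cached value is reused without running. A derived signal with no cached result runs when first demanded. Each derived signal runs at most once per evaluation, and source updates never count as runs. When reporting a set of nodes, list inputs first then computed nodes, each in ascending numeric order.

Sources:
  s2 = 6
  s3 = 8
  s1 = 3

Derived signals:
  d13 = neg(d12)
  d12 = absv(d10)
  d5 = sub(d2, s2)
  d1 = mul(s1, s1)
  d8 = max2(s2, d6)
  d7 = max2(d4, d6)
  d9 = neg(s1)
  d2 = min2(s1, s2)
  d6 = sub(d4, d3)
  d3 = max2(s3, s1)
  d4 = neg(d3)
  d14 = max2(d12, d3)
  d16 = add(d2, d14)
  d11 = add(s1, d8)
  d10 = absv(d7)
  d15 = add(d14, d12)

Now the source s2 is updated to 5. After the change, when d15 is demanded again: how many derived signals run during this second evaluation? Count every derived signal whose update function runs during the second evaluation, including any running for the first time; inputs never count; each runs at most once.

Initial pass — values computed on the first demand:
  d3 = max2(8, 3) = 8
  d4 = neg(8) = -8
  d6 = sub(-8, 8) = -16
  d7 = max2(-8, -16) = -8
  d10 = absv(-8) = 8
  d12 = absv(8) = 8
  d14 = max2(8, 8) = 8
  d15 = add(8, 8) = 16

Second demand — change propagation:
  no demanded computation ever read s2, so the edit dirties nothing and nothing runs.

The important point: nothing the output needs ever reads s2, so the edit is invisible to it.

Run set: none (0 run).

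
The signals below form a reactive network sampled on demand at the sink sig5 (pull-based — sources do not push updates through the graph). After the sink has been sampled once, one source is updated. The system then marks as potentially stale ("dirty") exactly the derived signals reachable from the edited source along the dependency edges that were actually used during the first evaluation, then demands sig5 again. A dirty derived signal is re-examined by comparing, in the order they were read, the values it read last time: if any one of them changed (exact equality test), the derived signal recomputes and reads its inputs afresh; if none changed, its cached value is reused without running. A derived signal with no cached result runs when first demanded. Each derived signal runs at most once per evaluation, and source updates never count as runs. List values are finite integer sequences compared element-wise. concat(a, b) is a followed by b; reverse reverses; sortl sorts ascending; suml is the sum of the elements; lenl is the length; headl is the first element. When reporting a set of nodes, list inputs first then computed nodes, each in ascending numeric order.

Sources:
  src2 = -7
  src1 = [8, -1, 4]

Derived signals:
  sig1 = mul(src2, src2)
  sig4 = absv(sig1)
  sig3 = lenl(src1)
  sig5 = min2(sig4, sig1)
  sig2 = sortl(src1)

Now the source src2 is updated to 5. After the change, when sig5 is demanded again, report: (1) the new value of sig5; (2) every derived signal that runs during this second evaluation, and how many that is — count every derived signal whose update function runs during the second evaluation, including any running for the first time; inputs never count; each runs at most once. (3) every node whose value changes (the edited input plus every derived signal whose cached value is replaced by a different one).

Initial pass — values computed on the first demand:
  sig1 = mul(-7, -7) = 49
  sig4 = absv(49) = 49
  sig5 = min2(49, 49) = 49

Second demand — change propagation:
  sig1: re-runs because src2 -7->5; src2 -7->5; new result 25.
  sig4: re-runs because sig1 49->25; new result 25.
  sig5: re-runs because sig4 49->25; sig1 49->25; new result 25.

sig5 now evaluates to 25.
Run set: sig1, sig4, sig5 (3 run).
Changed values: src2, sig1, sig4, sig5.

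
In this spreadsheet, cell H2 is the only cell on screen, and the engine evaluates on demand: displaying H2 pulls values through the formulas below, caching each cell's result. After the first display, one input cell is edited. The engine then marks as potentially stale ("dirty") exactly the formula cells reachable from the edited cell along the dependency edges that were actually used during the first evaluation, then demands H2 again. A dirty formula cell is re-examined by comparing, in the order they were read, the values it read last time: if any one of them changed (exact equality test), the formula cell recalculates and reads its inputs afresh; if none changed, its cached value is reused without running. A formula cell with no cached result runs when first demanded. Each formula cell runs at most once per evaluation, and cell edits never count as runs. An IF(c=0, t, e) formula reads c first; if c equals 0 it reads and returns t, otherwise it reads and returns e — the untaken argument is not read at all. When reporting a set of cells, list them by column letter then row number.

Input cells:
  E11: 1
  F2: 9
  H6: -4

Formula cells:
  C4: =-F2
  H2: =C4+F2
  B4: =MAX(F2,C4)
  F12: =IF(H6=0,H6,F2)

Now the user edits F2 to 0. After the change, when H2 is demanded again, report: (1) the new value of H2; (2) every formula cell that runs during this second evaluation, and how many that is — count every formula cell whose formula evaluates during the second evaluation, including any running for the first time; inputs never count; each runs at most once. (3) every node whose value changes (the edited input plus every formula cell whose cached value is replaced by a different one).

H2 now evaluates to 0.
Run set: C4, H2 (2 run).
Changed values: C4, F2.

Initial pass — values computed on the first demand:
  C4 = -(9) = -9
  H2 = -9 + 9 = 0

Second demand — change propagation:
  C4: re-runs because F2 9->0; new result 0.
  H2: re-runs because C4 -9->0; F2 9->0; new result 0 (unchanged).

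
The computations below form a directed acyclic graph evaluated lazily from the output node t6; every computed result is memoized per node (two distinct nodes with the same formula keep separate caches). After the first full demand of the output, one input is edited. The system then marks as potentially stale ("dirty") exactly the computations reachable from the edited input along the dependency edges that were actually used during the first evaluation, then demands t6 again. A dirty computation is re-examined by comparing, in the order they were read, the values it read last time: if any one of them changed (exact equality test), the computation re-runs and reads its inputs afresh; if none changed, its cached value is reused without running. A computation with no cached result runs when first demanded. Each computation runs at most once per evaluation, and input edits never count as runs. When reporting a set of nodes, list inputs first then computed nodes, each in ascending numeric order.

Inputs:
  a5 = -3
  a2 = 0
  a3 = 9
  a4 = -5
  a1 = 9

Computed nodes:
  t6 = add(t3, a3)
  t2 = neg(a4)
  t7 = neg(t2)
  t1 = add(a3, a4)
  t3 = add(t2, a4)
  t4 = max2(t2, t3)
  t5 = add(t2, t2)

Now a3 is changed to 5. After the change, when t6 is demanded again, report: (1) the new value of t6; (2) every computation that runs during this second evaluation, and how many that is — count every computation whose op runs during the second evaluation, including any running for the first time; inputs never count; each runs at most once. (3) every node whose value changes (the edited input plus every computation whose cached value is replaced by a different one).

Demanding t6 again yields 5.
1 computations run: t6.
The nodes whose values change: a3, t6.

First demand of the output computes:
  t2 = neg(-5) = 5
  t3 = add(5, -5) = 0
  t6 = add(0, 9) = 9

After the edit, cleaning proceeds:
  t6: a read changed (a3 9->5) — executes, giving 5.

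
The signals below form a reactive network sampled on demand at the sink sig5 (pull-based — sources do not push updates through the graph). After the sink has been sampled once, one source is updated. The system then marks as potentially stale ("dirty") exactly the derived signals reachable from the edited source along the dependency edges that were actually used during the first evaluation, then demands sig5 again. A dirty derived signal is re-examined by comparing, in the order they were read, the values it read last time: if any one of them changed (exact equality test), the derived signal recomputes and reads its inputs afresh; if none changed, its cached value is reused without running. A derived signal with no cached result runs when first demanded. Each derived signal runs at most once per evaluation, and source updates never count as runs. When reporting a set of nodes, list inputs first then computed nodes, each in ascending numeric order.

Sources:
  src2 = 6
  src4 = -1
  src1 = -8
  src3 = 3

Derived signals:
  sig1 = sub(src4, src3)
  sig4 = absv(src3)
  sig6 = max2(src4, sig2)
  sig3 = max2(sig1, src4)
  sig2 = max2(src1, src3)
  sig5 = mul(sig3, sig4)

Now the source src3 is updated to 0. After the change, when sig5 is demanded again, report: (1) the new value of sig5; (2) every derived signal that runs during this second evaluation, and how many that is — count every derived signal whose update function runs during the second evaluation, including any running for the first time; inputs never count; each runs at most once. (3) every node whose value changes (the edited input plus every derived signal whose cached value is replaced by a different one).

Initial pass — values computed on the first demand:
  sig1 = sub(-1, 3) = -4
  sig3 = max2(-4, -1) = -1
  sig4 = absv(3) = 3
  sig5 = mul(-1, 3) = -3

Second demand — change propagation:
  sig1: re-runs because src3 3->0; new result -1.
  sig3: re-runs because sig1 -4->-1; new result -1 (unchanged).
  sig4: re-runs because src3 3->0; new result 0.
  sig5: re-runs because sig4 3->0; new result 0.

sig5 now evaluates to 0.
Run set: sig1, sig3, sig4, sig5 (4 run).
Changed values: src3, sig1, sig4, sig5.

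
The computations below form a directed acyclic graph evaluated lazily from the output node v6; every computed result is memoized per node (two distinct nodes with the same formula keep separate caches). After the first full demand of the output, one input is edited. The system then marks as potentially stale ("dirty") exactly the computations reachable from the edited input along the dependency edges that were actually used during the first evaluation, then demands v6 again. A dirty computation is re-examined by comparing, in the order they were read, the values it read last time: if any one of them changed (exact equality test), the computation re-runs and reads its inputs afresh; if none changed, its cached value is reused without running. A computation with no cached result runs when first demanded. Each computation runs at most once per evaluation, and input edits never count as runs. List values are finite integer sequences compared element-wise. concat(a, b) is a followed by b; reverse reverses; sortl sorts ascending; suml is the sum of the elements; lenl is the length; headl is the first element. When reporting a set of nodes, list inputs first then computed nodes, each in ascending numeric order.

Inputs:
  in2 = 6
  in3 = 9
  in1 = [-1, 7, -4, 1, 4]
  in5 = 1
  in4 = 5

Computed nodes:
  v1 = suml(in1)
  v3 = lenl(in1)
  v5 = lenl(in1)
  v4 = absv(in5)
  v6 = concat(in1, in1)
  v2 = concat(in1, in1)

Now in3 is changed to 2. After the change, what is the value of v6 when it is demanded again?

Demanding v6 again yields [-1, 7, -4, 1, 4, -1, 7, -4, 1, 4].
Note the shortcut — nothing in the graph depends on in3 at all, so no recomputation happens.

First demand of the output computes:
  v6 = concat([-1, 7, -4, 1, 4], [-1, 7, -4, 1, 4]) = [-1, 7, -4, 1, 4, -1, 7, -4, 1, 4]

After the edit, cleaning proceeds:
  no node depends on in3 at all; the second demand re-runs nothing.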